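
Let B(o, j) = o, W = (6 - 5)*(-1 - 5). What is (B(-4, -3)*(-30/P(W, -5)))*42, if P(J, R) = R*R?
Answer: 1008/5 ≈ 201.60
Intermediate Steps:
W = -6 (W = 1*(-6) = -6)
P(J, R) = R²
(B(-4, -3)*(-30/P(W, -5)))*42 = -(-120)/((-5)²)*42 = -(-120)/25*42 = -4*(-6/5)*42 = (24/5)*42 = 1008/5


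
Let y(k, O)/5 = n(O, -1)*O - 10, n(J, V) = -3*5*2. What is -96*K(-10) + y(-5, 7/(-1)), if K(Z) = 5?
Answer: 520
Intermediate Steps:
n(J, V) = -30 (n(J, V) = -15*2 = -30)
y(k, O) = -50 - 150*O (y(k, O) = 5*(-30*O - 10) = 5*(-10 - 30*O) = -50 - 150*O)
-96*K(-10) + y(-5, 7/(-1)) = -96*5 + (-50 - 1050/(-1)) = -480 + (-50 - 1050*(-1)) = -480 + (-50 - 150*(-7)) = -480 + (-50 + 1050) = -480 + 1000 = 520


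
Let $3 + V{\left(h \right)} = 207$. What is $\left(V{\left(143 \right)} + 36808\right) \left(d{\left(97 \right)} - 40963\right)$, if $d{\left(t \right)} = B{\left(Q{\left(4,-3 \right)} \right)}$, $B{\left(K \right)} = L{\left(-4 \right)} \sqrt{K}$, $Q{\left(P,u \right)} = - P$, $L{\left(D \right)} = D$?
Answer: $-1516122556 - 296096 i \approx -1.5161 \cdot 10^{9} - 2.961 \cdot 10^{5} i$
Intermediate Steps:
$B{\left(K \right)} = - 4 \sqrt{K}$
$d{\left(t \right)} = - 8 i$ ($d{\left(t \right)} = - 4 \sqrt{\left(-1\right) 4} = - 4 \sqrt{-4} = - 4 \cdot 2 i = - 8 i$)
$V{\left(h \right)} = 204$ ($V{\left(h \right)} = -3 + 207 = 204$)
$\left(V{\left(143 \right)} + 36808\right) \left(d{\left(97 \right)} - 40963\right) = \left(204 + 36808\right) \left(- 8 i - 40963\right) = 37012 \left(-40963 - 8 i\right) = -1516122556 - 296096 i$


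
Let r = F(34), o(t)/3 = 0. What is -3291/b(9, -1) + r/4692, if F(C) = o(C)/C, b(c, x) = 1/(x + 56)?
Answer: -181005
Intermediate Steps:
o(t) = 0 (o(t) = 3*0 = 0)
b(c, x) = 1/(56 + x)
F(C) = 0 (F(C) = 0/C = 0)
r = 0
-3291/b(9, -1) + r/4692 = -3291/(1/(56 - 1)) + 0/4692 = -3291/(1/55) + 0*(1/4692) = -3291/1/55 + 0 = -3291*55 + 0 = -181005 + 0 = -181005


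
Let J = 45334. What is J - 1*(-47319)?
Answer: 92653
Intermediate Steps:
J - 1*(-47319) = 45334 - 1*(-47319) = 45334 + 47319 = 92653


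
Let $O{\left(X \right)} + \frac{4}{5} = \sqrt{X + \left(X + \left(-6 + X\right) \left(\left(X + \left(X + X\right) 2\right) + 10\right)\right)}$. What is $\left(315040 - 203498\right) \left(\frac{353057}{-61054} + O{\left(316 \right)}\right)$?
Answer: $- \frac{112071880271}{152635} + 223084 \sqrt{123383} \approx 7.7626 \cdot 10^{7}$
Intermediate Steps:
$O{\left(X \right)} = - \frac{4}{5} + \sqrt{2 X + \left(-6 + X\right) \left(10 + 5 X\right)}$ ($O{\left(X \right)} = - \frac{4}{5} + \sqrt{X + \left(X + \left(-6 + X\right) \left(\left(X + \left(X + X\right) 2\right) + 10\right)\right)} = - \frac{4}{5} + \sqrt{X + \left(X + \left(-6 + X\right) \left(\left(X + 2 X 2\right) + 10\right)\right)} = - \frac{4}{5} + \sqrt{X + \left(X + \left(-6 + X\right) \left(\left(X + 4 X\right) + 10\right)\right)} = - \frac{4}{5} + \sqrt{X + \left(X + \left(-6 + X\right) \left(5 X + 10\right)\right)} = - \frac{4}{5} + \sqrt{X + \left(X + \left(-6 + X\right) \left(10 + 5 X\right)\right)} = - \frac{4}{5} + \sqrt{2 X + \left(-6 + X\right) \left(10 + 5 X\right)}$)
$\left(315040 - 203498\right) \left(\frac{353057}{-61054} + O{\left(316 \right)}\right) = \left(315040 - 203498\right) \left(\frac{353057}{-61054} - \left(\frac{4}{5} - \sqrt{-60 - 5688 + 5 \cdot 316^{2}}\right)\right) = 111542 \left(353057 \left(- \frac{1}{61054}\right) - \left(\frac{4}{5} - \sqrt{-60 - 5688 + 5 \cdot 99856}\right)\right) = 111542 \left(- \frac{353057}{61054} - \left(\frac{4}{5} - \sqrt{-60 - 5688 + 499280}\right)\right) = 111542 \left(- \frac{353057}{61054} - \left(\frac{4}{5} - \sqrt{493532}\right)\right) = 111542 \left(- \frac{353057}{61054} - \left(\frac{4}{5} - 2 \sqrt{123383}\right)\right) = 111542 \left(- \frac{2009501}{305270} + 2 \sqrt{123383}\right) = - \frac{112071880271}{152635} + 223084 \sqrt{123383}$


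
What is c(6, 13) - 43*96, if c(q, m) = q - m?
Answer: -4135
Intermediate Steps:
c(6, 13) - 43*96 = (6 - 1*13) - 43*96 = (6 - 13) - 4128 = -7 - 4128 = -4135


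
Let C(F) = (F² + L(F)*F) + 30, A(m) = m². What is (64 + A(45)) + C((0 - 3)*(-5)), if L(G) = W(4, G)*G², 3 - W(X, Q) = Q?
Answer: -38156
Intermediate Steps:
W(X, Q) = 3 - Q
L(G) = G²*(3 - G) (L(G) = (3 - G)*G² = G²*(3 - G))
C(F) = 30 + F² + F³*(3 - F) (C(F) = (F² + (F²*(3 - F))*F) + 30 = (F² + F³*(3 - F)) + 30 = 30 + F² + F³*(3 - F))
(64 + A(45)) + C((0 - 3)*(-5)) = (64 + 45²) + (30 + ((0 - 3)*(-5))² + ((0 - 3)*(-5))³*(3 - (0 - 3)*(-5))) = (64 + 2025) + (30 + (-3*(-5))² + (-3*(-5))³*(3 - (-3)*(-5))) = 2089 + (30 + 15² + 15³*(3 - 1*15)) = 2089 + (30 + 225 + 3375*(3 - 15)) = 2089 + (30 + 225 + 3375*(-12)) = 2089 + (30 + 225 - 40500) = 2089 - 40245 = -38156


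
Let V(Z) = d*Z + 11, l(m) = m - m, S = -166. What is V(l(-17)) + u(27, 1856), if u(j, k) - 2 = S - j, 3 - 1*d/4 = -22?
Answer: -180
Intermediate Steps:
l(m) = 0
d = 100 (d = 12 - 4*(-22) = 12 + 88 = 100)
u(j, k) = -164 - j (u(j, k) = 2 + (-166 - j) = -164 - j)
V(Z) = 11 + 100*Z (V(Z) = 100*Z + 11 = 11 + 100*Z)
V(l(-17)) + u(27, 1856) = (11 + 100*0) + (-164 - 1*27) = (11 + 0) + (-164 - 27) = 11 - 191 = -180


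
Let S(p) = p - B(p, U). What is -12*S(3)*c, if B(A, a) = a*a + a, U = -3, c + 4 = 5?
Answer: 36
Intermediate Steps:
c = 1 (c = -4 + 5 = 1)
B(A, a) = a + a² (B(A, a) = a² + a = a + a²)
S(p) = -6 + p (S(p) = p - (-3)*(1 - 3) = p - (-3)*(-2) = p - 1*6 = p - 6 = -6 + p)
-12*S(3)*c = -12*(-6 + 3) = -(-36) = -12*(-3) = 36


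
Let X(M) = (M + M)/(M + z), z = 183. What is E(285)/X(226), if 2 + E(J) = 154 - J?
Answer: -54397/452 ≈ -120.35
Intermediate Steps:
E(J) = 152 - J (E(J) = -2 + (154 - J) = 152 - J)
X(M) = 2*M/(183 + M) (X(M) = (M + M)/(M + 183) = (2*M)/(183 + M) = 2*M/(183 + M))
E(285)/X(226) = (152 - 1*285)/((2*226/(183 + 226))) = (152 - 285)/((2*226/409)) = -133/(2*226*(1/409)) = -133/452/409 = -133*409/452 = -54397/452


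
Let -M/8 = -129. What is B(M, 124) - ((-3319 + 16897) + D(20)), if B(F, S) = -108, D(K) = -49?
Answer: -13637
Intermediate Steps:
M = 1032 (M = -8*(-129) = 1032)
B(M, 124) - ((-3319 + 16897) + D(20)) = -108 - ((-3319 + 16897) - 49) = -108 - (13578 - 49) = -108 - 1*13529 = -108 - 13529 = -13637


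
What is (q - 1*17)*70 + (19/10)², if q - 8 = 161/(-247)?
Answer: -16598833/24700 ≈ -672.02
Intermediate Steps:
q = 1815/247 (q = 8 + 161/(-247) = 8 + 161*(-1/247) = 8 - 161/247 = 1815/247 ≈ 7.3482)
(q - 1*17)*70 + (19/10)² = (1815/247 - 1*17)*70 + (19/10)² = (1815/247 - 17)*70 + (19*(⅒))² = -2384/247*70 + (19/10)² = -166880/247 + 361/100 = -16598833/24700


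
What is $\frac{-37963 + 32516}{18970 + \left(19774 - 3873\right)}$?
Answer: $- \frac{5447}{34871} \approx -0.1562$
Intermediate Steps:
$\frac{-37963 + 32516}{18970 + \left(19774 - 3873\right)} = - \frac{5447}{18970 + 15901} = - \frac{5447}{34871}$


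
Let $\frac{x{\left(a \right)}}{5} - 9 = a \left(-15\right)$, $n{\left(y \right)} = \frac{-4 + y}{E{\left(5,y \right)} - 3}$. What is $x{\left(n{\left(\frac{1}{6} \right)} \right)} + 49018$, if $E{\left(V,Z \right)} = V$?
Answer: $\frac{196827}{4} \approx 49207.0$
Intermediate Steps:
$n{\left(y \right)} = -2 + \frac{y}{2}$ ($n{\left(y \right)} = \frac{-4 + y}{5 - 3} = \frac{-4 + y}{2} = \left(-4 + y\right) \frac{1}{2} = -2 + \frac{y}{2}$)
$x{\left(a \right)} = 45 - 75 a$ ($x{\left(a \right)} = 45 + 5 a \left(-15\right) = 45 + 5 \left(- 15 a\right) = 45 - 75 a$)
$x{\left(n{\left(\frac{1}{6} \right)} \right)} + 49018 = \left(45 - 75 \left(-2 + \frac{1}{2 \cdot 6}\right)\right) + 49018 = \left(45 - 75 \left(-2 + \frac{1}{2} \cdot \frac{1}{6}\right)\right) + 49018 = \left(45 - 75 \left(-2 + \frac{1}{12}\right)\right) + 49018 = \left(45 - - \frac{575}{4}\right) + 49018 = \left(45 + \frac{575}{4}\right) + 49018 = \frac{755}{4} + 49018 = \frac{196827}{4}$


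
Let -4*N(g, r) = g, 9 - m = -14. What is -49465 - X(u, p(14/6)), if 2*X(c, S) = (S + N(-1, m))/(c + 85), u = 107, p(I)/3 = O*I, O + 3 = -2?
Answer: -75978101/1536 ≈ -49465.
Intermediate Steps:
O = -5 (O = -3 - 2 = -5)
m = 23 (m = 9 - 1*(-14) = 9 + 14 = 23)
N(g, r) = -g/4
p(I) = -15*I (p(I) = 3*(-5*I) = -15*I)
X(c, S) = (1/4 + S)/(2*(85 + c)) (X(c, S) = ((S - 1/4*(-1))/(c + 85))/2 = ((S + 1/4)/(85 + c))/2 = ((1/4 + S)/(85 + c))/2 = (1/4 + S)/(2*(85 + c)))
-49465 - X(u, p(14/6)) = -49465 - (1 + 4*(-210/6))/(8*(85 + 107)) = -49465 - (1 + 4*(-210/6))/(8*192) = -49465 - (1 + 4*(-15*7/3))/(8*192) = -49465 - (1 + 4*(-35))/(8*192) = -49465 - (1 - 140)/(8*192) = -49465 - (-139)/(8*192) = -49465 - 1*(-139/1536) = -49465 + 139/1536 = -75978101/1536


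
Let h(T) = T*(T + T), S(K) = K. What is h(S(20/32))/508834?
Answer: 25/16282688 ≈ 1.5354e-6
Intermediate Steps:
h(T) = 2*T**2 (h(T) = T*(2*T) = 2*T**2)
h(S(20/32))/508834 = (2*(20/32)**2)/508834 = (2*(20*(1/32))**2)*(1/508834) = (2*(5/8)**2)*(1/508834) = (2*(25/64))*(1/508834) = (25/32)*(1/508834) = 25/16282688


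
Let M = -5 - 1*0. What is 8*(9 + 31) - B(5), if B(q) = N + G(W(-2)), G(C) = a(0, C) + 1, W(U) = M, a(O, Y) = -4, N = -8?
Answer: 331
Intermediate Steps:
M = -5 (M = -5 + 0 = -5)
W(U) = -5
G(C) = -3 (G(C) = -4 + 1 = -3)
B(q) = -11 (B(q) = -8 - 3 = -11)
8*(9 + 31) - B(5) = 8*(9 + 31) - 1*(-11) = 8*40 + 11 = 320 + 11 = 331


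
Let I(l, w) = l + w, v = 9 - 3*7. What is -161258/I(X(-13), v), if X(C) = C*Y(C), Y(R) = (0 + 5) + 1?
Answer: 80629/45 ≈ 1791.8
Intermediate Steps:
Y(R) = 6 (Y(R) = 5 + 1 = 6)
X(C) = 6*C (X(C) = C*6 = 6*C)
v = -12 (v = 9 - 21 = -12)
-161258/I(X(-13), v) = -161258/(6*(-13) - 12) = -161258/(-78 - 12) = -161258/(-90) = -161258*(-1/90) = 80629/45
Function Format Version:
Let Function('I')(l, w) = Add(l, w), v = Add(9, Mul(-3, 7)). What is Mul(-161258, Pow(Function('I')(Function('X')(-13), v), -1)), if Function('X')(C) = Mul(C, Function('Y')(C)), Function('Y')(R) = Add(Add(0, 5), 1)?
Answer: Rational(80629, 45) ≈ 1791.8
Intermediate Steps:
Function('Y')(R) = 6 (Function('Y')(R) = Add(5, 1) = 6)
Function('X')(C) = Mul(6, C) (Function('X')(C) = Mul(C, 6) = Mul(6, C))
v = -12 (v = Add(9, -21) = -12)
Mul(-161258, Pow(Function('I')(Function('X')(-13), v), -1)) = Mul(-161258, Pow(Add(Mul(6, -13), -12), -1)) = Mul(-161258, Pow(Add(-78, -12), -1)) = Mul(-161258, Pow(-90, -1)) = Mul(-161258, Rational(-1, 90)) = Rational(80629, 45)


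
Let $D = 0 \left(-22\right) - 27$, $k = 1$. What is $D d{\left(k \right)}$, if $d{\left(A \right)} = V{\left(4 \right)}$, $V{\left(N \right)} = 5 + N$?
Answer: $-243$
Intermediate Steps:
$D = -27$ ($D = 0 - 27 = -27$)
$d{\left(A \right)} = 9$ ($d{\left(A \right)} = 5 + 4 = 9$)
$D d{\left(k \right)} = \left(-27\right) 9 = -243$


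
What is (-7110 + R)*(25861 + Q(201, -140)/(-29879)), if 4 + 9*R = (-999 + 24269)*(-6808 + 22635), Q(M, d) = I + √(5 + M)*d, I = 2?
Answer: 31614650062594648/29879 + 17184080480*√206/89637 ≈ 1.0581e+12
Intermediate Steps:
Q(M, d) = 2 + d*√(5 + M) (Q(M, d) = 2 + √(5 + M)*d = 2 + d*√(5 + M))
R = 122764762/3 (R = -4/9 + ((-999 + 24269)*(-6808 + 22635))/9 = -4/9 + (23270*15827)/9 = -4/9 + (⅑)*368294290 = -4/9 + 368294290/9 = 122764762/3 ≈ 4.0922e+7)
(-7110 + R)*(25861 + Q(201, -140)/(-29879)) = (-7110 + 122764762/3)*(25861 + (2 - 140*√(5 + 201))/(-29879)) = 122743432*(25861 + (2 - 140*√206)*(-1/29879))/3 = 122743432*(25861 + (-2/29879 + 140*√206/29879))/3 = 122743432*(772700817/29879 + 140*√206/29879)/3 = 31614650062594648/29879 + 17184080480*√206/89637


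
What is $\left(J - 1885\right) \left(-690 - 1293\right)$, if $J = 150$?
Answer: $3440505$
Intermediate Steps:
$\left(J - 1885\right) \left(-690 - 1293\right) = \left(150 - 1885\right) \left(-690 - 1293\right) = \left(-1735\right) \left(-1983\right) = 3440505$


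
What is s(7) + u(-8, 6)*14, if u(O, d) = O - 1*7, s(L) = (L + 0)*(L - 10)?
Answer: -231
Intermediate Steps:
s(L) = L*(-10 + L)
u(O, d) = -7 + O (u(O, d) = O - 7 = -7 + O)
s(7) + u(-8, 6)*14 = 7*(-10 + 7) + (-7 - 8)*14 = 7*(-3) - 15*14 = -21 - 210 = -231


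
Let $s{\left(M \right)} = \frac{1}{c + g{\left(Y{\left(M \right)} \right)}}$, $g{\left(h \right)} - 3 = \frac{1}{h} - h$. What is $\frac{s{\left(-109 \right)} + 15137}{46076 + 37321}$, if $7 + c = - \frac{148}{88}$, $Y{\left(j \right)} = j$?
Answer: $\frac{1249989031}{6886785265} \approx 0.18151$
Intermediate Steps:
$g{\left(h \right)} = 3 + \frac{1}{h} - h$ ($g{\left(h \right)} = 3 - \left(h - \frac{1}{h}\right) = 3 + \frac{1}{h} - h$)
$c = - \frac{191}{22}$ ($c = -7 - \frac{148}{88} = -7 - \frac{37}{22} = - \frac{191}{22} \approx -8.6818$)
$s{\left(M \right)} = \frac{1}{- \frac{125}{22} + \frac{1}{M} - M}$ ($s{\left(M \right)} = \frac{1}{- \frac{191}{22} + \left(3 + \frac{1}{M} - M\right)} = \frac{1}{- \frac{125}{22} + \frac{1}{M} - M}$)
$\frac{s{\left(-109 \right)} + 15137}{46076 + 37321} = \frac{\left(-22\right) \left(-109\right) \frac{1}{-22 - 109 \left(125 + 22 \left(-109\right)\right)} + 15137}{46076 + 37321} = \frac{\left(-22\right) \left(-109\right) \frac{1}{-22 - 109 \left(125 - 2398\right)} + 15137}{83397} = \left(\left(-22\right) \left(-109\right) \frac{1}{-22 - -247757} + 15137\right) \frac{1}{83397} = \left(\left(-22\right) \left(-109\right) \frac{1}{-22 + 247757} + 15137\right) \frac{1}{83397} = \left(\left(-22\right) \left(-109\right) \frac{1}{247735} + 15137\right) \frac{1}{83397} = \left(\frac{2398}{247735} + 15137\right) \frac{1}{83397} = \frac{3749967093}{247735} \cdot \frac{1}{83397} = \frac{1249989031}{6886785265}$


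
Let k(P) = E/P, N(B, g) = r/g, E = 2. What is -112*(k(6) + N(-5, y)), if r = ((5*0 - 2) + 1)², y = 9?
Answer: -448/9 ≈ -49.778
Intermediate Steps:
r = 1 (r = ((0 - 2) + 1)² = (-2 + 1)² = (-1)² = 1)
N(B, g) = 1/g
k(P) = 2/P
-112*(k(6) + N(-5, y)) = -112*(2/6 + 1/9) = -112*(2*(⅙) + ⅑) = -112*(⅓ + ⅑) = -112*4/9 = -448/9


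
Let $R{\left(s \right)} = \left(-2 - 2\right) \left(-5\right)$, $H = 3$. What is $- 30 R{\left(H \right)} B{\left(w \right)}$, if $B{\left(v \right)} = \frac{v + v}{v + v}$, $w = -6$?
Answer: $-600$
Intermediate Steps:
$B{\left(v \right)} = 1$ ($B{\left(v \right)} = \frac{2 v}{2 v} = 2 v \frac{1}{2 v} = 1$)
$R{\left(s \right)} = 20$ ($R{\left(s \right)} = \left(-4\right) \left(-5\right) = 20$)
$- 30 R{\left(H \right)} B{\left(w \right)} = \left(-30\right) 20 \cdot 1 = \left(-600\right) 1 = -600$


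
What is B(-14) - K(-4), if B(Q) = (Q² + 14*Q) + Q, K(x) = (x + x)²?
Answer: -78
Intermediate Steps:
K(x) = 4*x² (K(x) = (2*x)² = 4*x²)
B(Q) = Q² + 15*Q
B(-14) - K(-4) = -14*(15 - 14) - 4*(-4)² = -14*1 - 4*16 = -14 - 1*64 = -14 - 64 = -78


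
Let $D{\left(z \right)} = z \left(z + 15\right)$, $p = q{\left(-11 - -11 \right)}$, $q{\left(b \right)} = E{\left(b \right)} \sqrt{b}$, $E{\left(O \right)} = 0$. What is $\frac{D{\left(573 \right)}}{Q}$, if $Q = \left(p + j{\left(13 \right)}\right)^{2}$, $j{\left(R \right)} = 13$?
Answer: $\frac{336924}{169} \approx 1993.6$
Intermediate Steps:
$q{\left(b \right)} = 0$ ($q{\left(b \right)} = 0 \sqrt{b} = 0$)
$p = 0$
$D{\left(z \right)} = z \left(15 + z\right)$
$Q = 169$ ($Q = \left(0 + 13\right)^{2} = 13^{2} = 169$)
$\frac{D{\left(573 \right)}}{Q} = \frac{573 \left(15 + 573\right)}{169} = 573 \cdot 588 \cdot \frac{1}{169} = 336924 \cdot \frac{1}{169} = \frac{336924}{169}$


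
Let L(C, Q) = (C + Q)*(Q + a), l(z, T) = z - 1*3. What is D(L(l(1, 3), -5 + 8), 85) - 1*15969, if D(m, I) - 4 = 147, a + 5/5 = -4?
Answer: -15818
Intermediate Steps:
a = -5 (a = -1 - 4 = -5)
l(z, T) = -3 + z (l(z, T) = z - 3 = -3 + z)
L(C, Q) = (-5 + Q)*(C + Q) (L(C, Q) = (C + Q)*(Q - 5) = (C + Q)*(-5 + Q) = (-5 + Q)*(C + Q))
D(m, I) = 151 (D(m, I) = 4 + 147 = 151)
D(L(l(1, 3), -5 + 8), 85) - 1*15969 = 151 - 1*15969 = 151 - 15969 = -15818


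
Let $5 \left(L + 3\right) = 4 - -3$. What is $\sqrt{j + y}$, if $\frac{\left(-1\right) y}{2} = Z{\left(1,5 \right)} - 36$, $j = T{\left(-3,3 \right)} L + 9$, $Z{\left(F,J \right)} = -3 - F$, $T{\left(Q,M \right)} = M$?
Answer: $\frac{\sqrt{2105}}{5} \approx 9.1761$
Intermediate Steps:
$L = - \frac{8}{5}$ ($L = -3 + \frac{4 - -3}{5} = -3 + \frac{4 + 3}{5} = -3 + \frac{1}{5} \cdot 7 = -3 + \frac{7}{5} = - \frac{8}{5} \approx -1.6$)
$j = \frac{21}{5}$ ($j = 3 \left(- \frac{8}{5}\right) + 9 = - \frac{24}{5} + 9 = \frac{21}{5} \approx 4.2$)
$y = 80$ ($y = - 2 \left(\left(-3 - 1\right) - 36\right) = - 2 \left(-4 - 36\right) = \left(-2\right) \left(-40\right) = 80$)
$\sqrt{j + y} = \sqrt{\frac{21}{5} + 80} = \sqrt{\frac{421}{5}} = \frac{\sqrt{2105}}{5}$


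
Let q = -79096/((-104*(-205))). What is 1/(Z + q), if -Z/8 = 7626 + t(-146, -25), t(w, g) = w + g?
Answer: -2665/158950487 ≈ -1.6766e-5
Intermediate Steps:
t(w, g) = g + w
Z = -59640 (Z = -8*(7626 + (-25 - 146)) = -8*(7626 - 171) = -8*7455 = -59640)
q = -9887/2665 (q = -79096/21320 = -79096*1/21320 = -9887/2665 ≈ -3.7099)
1/(Z + q) = 1/(-59640 - 9887/2665) = 1/(-158950487/2665) = -2665/158950487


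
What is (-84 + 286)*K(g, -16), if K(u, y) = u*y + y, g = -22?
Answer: 67872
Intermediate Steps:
K(u, y) = y + u*y
(-84 + 286)*K(g, -16) = (-84 + 286)*(-16*(1 - 22)) = 202*(-16*(-21)) = 202*336 = 67872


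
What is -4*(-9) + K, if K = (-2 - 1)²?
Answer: 45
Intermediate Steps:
K = 9 (K = (-3)² = 9)
-4*(-9) + K = -4*(-9) + 9 = 36 + 9 = 45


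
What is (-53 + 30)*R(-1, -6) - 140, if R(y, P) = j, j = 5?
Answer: -255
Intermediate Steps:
R(y, P) = 5
(-53 + 30)*R(-1, -6) - 140 = (-53 + 30)*5 - 140 = -23*5 - 140 = -115 - 140 = -255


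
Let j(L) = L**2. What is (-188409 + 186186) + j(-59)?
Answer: 1258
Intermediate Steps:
(-188409 + 186186) + j(-59) = (-188409 + 186186) + (-59)**2 = -2223 + 3481 = 1258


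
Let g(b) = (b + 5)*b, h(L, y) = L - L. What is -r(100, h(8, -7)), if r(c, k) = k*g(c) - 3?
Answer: 3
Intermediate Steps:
h(L, y) = 0
g(b) = b*(5 + b) (g(b) = (5 + b)*b = b*(5 + b))
r(c, k) = -3 + c*k*(5 + c) (r(c, k) = k*(c*(5 + c)) - 3 = c*k*(5 + c) - 3 = -3 + c*k*(5 + c))
-r(100, h(8, -7)) = -(-3 + 100*0*(5 + 100)) = -(-3 + 100*0*105) = -(-3 + 0) = -1*(-3) = 3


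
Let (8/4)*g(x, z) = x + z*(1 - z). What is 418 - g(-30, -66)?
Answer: 2644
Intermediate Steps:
g(x, z) = x/2 + z*(1 - z)/2 (g(x, z) = (x + z*(1 - z))/2 = x/2 + z*(1 - z)/2)
418 - g(-30, -66) = 418 - ((½)*(-30) + (½)*(-66) - ½*(-66)²) = 418 - (-15 - 33 - ½*4356) = 418 - (-15 - 33 - 2178) = 418 - 1*(-2226) = 418 + 2226 = 2644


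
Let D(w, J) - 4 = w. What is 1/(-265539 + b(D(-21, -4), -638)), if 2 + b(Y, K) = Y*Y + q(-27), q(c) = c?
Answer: -1/265279 ≈ -3.7696e-6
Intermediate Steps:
D(w, J) = 4 + w
b(Y, K) = -29 + Y**2 (b(Y, K) = -2 + (Y*Y - 27) = -2 + (Y**2 - 27) = -2 + (-27 + Y**2) = -29 + Y**2)
1/(-265539 + b(D(-21, -4), -638)) = 1/(-265539 + (-29 + (4 - 21)**2)) = 1/(-265539 + (-29 + (-17)**2)) = 1/(-265539 + (-29 + 289)) = 1/(-265539 + 260) = 1/(-265279) = -1/265279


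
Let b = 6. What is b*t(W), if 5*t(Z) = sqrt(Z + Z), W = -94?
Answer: 12*I*sqrt(47)/5 ≈ 16.454*I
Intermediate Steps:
t(Z) = sqrt(2)*sqrt(Z)/5 (t(Z) = sqrt(Z + Z)/5 = sqrt(2*Z)/5 = (sqrt(2)*sqrt(Z))/5 = sqrt(2)*sqrt(Z)/5)
b*t(W) = 6*(sqrt(2)*sqrt(-94)/5) = 6*(sqrt(2)*(I*sqrt(94))/5) = 6*(2*I*sqrt(47)/5) = 12*I*sqrt(47)/5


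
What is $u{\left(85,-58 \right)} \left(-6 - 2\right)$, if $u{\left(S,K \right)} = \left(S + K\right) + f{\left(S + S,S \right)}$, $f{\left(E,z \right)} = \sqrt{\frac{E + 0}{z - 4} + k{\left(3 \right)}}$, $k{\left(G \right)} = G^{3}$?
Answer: $-216 - \frac{8 \sqrt{2357}}{9} \approx -259.15$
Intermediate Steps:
$f{\left(E,z \right)} = \sqrt{27 + \frac{E}{-4 + z}}$ ($f{\left(E,z \right)} = \sqrt{\frac{E + 0}{z - 4} + 3^{3}} = \sqrt{\frac{E}{-4 + z} + 27} = \sqrt{27 + \frac{E}{-4 + z}}$)
$u{\left(S,K \right)} = K + S + \sqrt{\frac{-108 + 29 S}{-4 + S}}$ ($u{\left(S,K \right)} = \left(S + K\right) + \sqrt{\frac{-108 + \left(S + S\right) + 27 S}{-4 + S}} = \left(K + S\right) + \sqrt{\frac{-108 + 2 S + 27 S}{-4 + S}} = \left(K + S\right) + \sqrt{\frac{-108 + 29 S}{-4 + S}} = K + S + \sqrt{\frac{-108 + 29 S}{-4 + S}}$)
$u{\left(85,-58 \right)} \left(-6 - 2\right) = \left(-58 + 85 + \sqrt{\frac{-108 + 29 \cdot 85}{-4 + 85}}\right) \left(-6 - 2\right) = \left(-58 + 85 + \sqrt{\frac{-108 + 2465}{81}}\right) \left(-8\right) = \left(-58 + 85 + \sqrt{\frac{1}{81} \cdot 2357}\right) \left(-8\right) = \left(-58 + 85 + \sqrt{\frac{2357}{81}}\right) \left(-8\right) = \left(-58 + 85 + \frac{\sqrt{2357}}{9}\right) \left(-8\right) = \left(27 + \frac{\sqrt{2357}}{9}\right) \left(-8\right) = -216 - \frac{8 \sqrt{2357}}{9}$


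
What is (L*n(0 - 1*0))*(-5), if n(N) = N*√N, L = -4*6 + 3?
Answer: 0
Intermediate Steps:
L = -21 (L = -24 + 3 = -21)
n(N) = N^(3/2)
(L*n(0 - 1*0))*(-5) = -21*(0 - 1*0)^(3/2)*(-5) = -21*(0 + 0)^(3/2)*(-5) = -21*0^(3/2)*(-5) = -21*0*(-5) = 0*(-5) = 0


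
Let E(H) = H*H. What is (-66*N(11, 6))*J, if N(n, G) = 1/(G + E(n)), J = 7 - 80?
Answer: 4818/127 ≈ 37.937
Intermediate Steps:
E(H) = H²
J = -73
N(n, G) = 1/(G + n²)
(-66*N(11, 6))*J = -66/(6 + 11²)*(-73) = -66/(6 + 121)*(-73) = -66/127*(-73) = 4818/127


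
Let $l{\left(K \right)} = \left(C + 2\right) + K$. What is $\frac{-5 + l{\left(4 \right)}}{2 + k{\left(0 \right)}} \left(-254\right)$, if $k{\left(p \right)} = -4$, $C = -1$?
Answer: $0$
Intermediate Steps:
$l{\left(K \right)} = 1 + K$ ($l{\left(K \right)} = \left(-1 + 2\right) + K = 1 + K$)
$\frac{-5 + l{\left(4 \right)}}{2 + k{\left(0 \right)}} \left(-254\right) = \frac{-5 + \left(1 + 4\right)}{2 - 4} \left(-254\right) = \frac{-5 + 5}{-2} \left(-254\right) = 0 \left(- \frac{1}{2}\right) \left(-254\right) = 0 \left(-254\right) = 0$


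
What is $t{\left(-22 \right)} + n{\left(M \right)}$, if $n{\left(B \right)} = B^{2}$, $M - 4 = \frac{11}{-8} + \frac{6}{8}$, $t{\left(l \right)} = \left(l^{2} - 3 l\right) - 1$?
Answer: $\frac{35865}{64} \approx 560.39$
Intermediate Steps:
$t{\left(l \right)} = -1 + l^{2} - 3 l$
$M = \frac{27}{8}$ ($M = 4 + \left(\frac{11}{-8} + \frac{6}{8}\right) = 4 + \left(11 \left(- \frac{1}{8}\right) + 6 \cdot \frac{1}{8}\right) = 4 + \left(- \frac{11}{8} + \frac{3}{4}\right) = 4 - \frac{5}{8} = \frac{27}{8} \approx 3.375$)
$t{\left(-22 \right)} + n{\left(M \right)} = \left(-1 + \left(-22\right)^{2} - -66\right) + \left(\frac{27}{8}\right)^{2} = \left(-1 + 484 + 66\right) + \frac{729}{64} = 549 + \frac{729}{64} = \frac{35865}{64}$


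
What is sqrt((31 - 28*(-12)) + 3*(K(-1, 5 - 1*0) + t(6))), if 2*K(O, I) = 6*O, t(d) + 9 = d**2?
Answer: sqrt(439) ≈ 20.952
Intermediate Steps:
t(d) = -9 + d**2
K(O, I) = 3*O (K(O, I) = (6*O)/2 = 3*O)
sqrt((31 - 28*(-12)) + 3*(K(-1, 5 - 1*0) + t(6))) = sqrt((31 - 28*(-12)) + 3*(3*(-1) + (-9 + 6**2))) = sqrt((31 + 336) + 3*(-3 + (-9 + 36))) = sqrt(367 + 3*(-3 + 27)) = sqrt(367 + 3*24) = sqrt(367 + 72) = sqrt(439)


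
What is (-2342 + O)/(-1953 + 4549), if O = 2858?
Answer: 129/649 ≈ 0.19877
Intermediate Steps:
(-2342 + O)/(-1953 + 4549) = (-2342 + 2858)/(-1953 + 4549) = 516/2596 = 516*(1/2596) = 129/649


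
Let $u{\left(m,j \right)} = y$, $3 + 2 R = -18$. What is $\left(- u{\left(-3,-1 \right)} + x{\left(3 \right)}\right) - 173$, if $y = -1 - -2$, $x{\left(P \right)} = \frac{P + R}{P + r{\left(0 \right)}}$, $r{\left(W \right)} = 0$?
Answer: $- \frac{353}{2} \approx -176.5$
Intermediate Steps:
$R = - \frac{21}{2}$ ($R = - \frac{3}{2} + \frac{1}{2} \left(-18\right) = - \frac{3}{2} - 9 = - \frac{21}{2} \approx -10.5$)
$x{\left(P \right)} = \frac{- \frac{21}{2} + P}{P}$ ($x{\left(P \right)} = \frac{P - \frac{21}{2}}{P + 0} = \frac{- \frac{21}{2} + P}{P}$)
$y = 1$ ($y = -1 + 2 = 1$)
$u{\left(m,j \right)} = 1$
$\left(- u{\left(-3,-1 \right)} + x{\left(3 \right)}\right) - 173 = \left(\left(-1\right) 1 + \frac{- \frac{21}{2} + 3}{3}\right) - 173 = \left(-1 + \frac{1}{3} \left(- \frac{15}{2}\right)\right) - 173 = \left(-1 - \frac{5}{2}\right) - 173 = - \frac{7}{2} - 173 = - \frac{353}{2}$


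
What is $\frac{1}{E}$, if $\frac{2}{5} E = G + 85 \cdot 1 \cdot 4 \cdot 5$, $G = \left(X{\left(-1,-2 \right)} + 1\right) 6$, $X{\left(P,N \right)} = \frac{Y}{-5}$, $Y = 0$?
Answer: $\frac{1}{4265} \approx 0.00023447$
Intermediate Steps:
$X{\left(P,N \right)} = 0$ ($X{\left(P,N \right)} = \frac{0}{-5} = 0 \left(- \frac{1}{5}\right) = 0$)
$G = 6$ ($G = \left(0 + 1\right) 6 = 1 \cdot 6 = 6$)
$E = 4265$ ($E = \frac{5 \left(6 + 85 \cdot 1 \cdot 4 \cdot 5\right)}{2} = \frac{5 \left(6 + 85 \cdot 4 \cdot 5\right)}{2} = \frac{5 \left(6 + 85 \cdot 20\right)}{2} = \frac{5 \left(6 + 1700\right)}{2} = \frac{5}{2} \cdot 1706 = 4265$)
$\frac{1}{E} = \frac{1}{4265}$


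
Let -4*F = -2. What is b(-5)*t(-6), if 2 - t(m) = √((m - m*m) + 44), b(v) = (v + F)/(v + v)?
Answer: 9/10 - 9*√2/20 ≈ 0.26360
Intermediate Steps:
F = ½ (F = -¼*(-2) = ½ ≈ 0.50000)
b(v) = (½ + v)/(2*v) (b(v) = (v + ½)/(v + v) = (½ + v)/((2*v)) = (½ + v)*(1/(2*v)) = (½ + v)/(2*v))
t(m) = 2 - √(44 + m - m²) (t(m) = 2 - √((m - m*m) + 44) = 2 - √((m - m²) + 44) = 2 - √(44 + m - m²))
b(-5)*t(-6) = ((¼)*(1 + 2*(-5))/(-5))*(2 - √(44 - 6 - 1*(-6)²)) = ((¼)*(-⅕)*(1 - 10))*(2 - √(44 - 6 - 1*36)) = ((¼)*(-⅕)*(-9))*(2 - √(44 - 6 - 36)) = 9*(2 - √2)/20 = 9/10 - 9*√2/20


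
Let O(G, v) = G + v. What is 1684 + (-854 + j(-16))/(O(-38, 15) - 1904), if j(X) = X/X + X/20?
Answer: 16229609/9635 ≈ 1684.4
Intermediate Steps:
j(X) = 1 + X/20 (j(X) = 1 + X*(1/20) = 1 + X/20)
1684 + (-854 + j(-16))/(O(-38, 15) - 1904) = 1684 + (-854 + (1 + (1/20)*(-16)))/((-38 + 15) - 1904) = 1684 + (-854 + (1 - ⅘))/(-23 - 1904) = 1684 + (-854 + ⅕)/(-1927) = 1684 - 4269/5*(-1/1927) = 1684 + 4269/9635 = 16229609/9635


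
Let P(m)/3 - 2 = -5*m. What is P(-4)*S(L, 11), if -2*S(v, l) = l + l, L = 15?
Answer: -726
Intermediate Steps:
S(v, l) = -l (S(v, l) = -(l + l)/2 = -l)
P(m) = 6 - 15*m (P(m) = 6 + 3*(-5*m) = 6 - 15*m)
P(-4)*S(L, 11) = (6 - 15*(-4))*(-1*11) = (6 + 60)*(-11) = 66*(-11) = -726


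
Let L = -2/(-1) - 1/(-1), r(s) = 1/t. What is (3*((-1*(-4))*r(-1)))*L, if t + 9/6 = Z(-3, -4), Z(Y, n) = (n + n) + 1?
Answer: -72/17 ≈ -4.2353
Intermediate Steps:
Z(Y, n) = 1 + 2*n (Z(Y, n) = 2*n + 1 = 1 + 2*n)
t = -17/2 (t = -3/2 + (1 + 2*(-4)) = -3/2 + (1 - 8) = -3/2 - 7 = -17/2 ≈ -8.5000)
r(s) = -2/17 (r(s) = 1/(-17/2) = -2/17)
L = 3 (L = -2*(-1) - 1*(-1) = 2 + 1 = 3)
(3*((-1*(-4))*r(-1)))*L = (3*(-1*(-4)*(-2/17)))*3 = (3*(4*(-2/17)))*3 = (3*(-8/17))*3 = -24/17*3 = -72/17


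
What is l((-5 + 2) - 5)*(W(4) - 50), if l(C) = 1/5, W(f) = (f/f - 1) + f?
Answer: -46/5 ≈ -9.2000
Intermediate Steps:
W(f) = f (W(f) = (1 - 1) + f = 0 + f = f)
l(C) = ⅕
l((-5 + 2) - 5)*(W(4) - 50) = (4 - 50)/5 = (⅕)*(-46) = -46/5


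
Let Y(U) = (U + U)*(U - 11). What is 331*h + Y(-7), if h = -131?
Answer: -43109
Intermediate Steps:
Y(U) = 2*U*(-11 + U) (Y(U) = (2*U)*(-11 + U) = 2*U*(-11 + U))
331*h + Y(-7) = 331*(-131) + 2*(-7)*(-11 - 7) = -43361 + 2*(-7)*(-18) = -43361 + 252 = -43109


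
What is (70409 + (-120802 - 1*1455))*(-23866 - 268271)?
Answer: 15146719176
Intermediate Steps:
(70409 + (-120802 - 1*1455))*(-23866 - 268271) = (70409 + (-120802 - 1455))*(-292137) = (70409 - 122257)*(-292137) = -51848*(-292137) = 15146719176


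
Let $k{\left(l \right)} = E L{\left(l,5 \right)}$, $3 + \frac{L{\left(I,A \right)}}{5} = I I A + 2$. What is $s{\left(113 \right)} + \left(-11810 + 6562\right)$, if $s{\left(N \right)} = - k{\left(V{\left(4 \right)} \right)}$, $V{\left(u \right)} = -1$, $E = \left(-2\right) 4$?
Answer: $-5088$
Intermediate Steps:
$E = -8$
$L{\left(I,A \right)} = -5 + 5 A I^{2}$ ($L{\left(I,A \right)} = -15 + 5 \left(I I A + 2\right) = -15 + 5 \left(I^{2} A + 2\right) = -15 + 5 \left(A I^{2} + 2\right) = -15 + 5 \left(2 + A I^{2}\right) = -15 + \left(10 + 5 A I^{2}\right) = -5 + 5 A I^{2}$)
$k{\left(l \right)} = 40 - 200 l^{2}$ ($k{\left(l \right)} = - 8 \left(-5 + 5 \cdot 5 l^{2}\right) = - 8 \left(-5 + 25 l^{2}\right) = 40 - 200 l^{2}$)
$s{\left(N \right)} = 160$ ($s{\left(N \right)} = - (40 - 200 \left(-1\right)^{2}) = - (40 - 200) = \left(-1\right) \left(-160\right) = 160$)
$s{\left(113 \right)} + \left(-11810 + 6562\right) = 160 + \left(-11810 + 6562\right) = 160 - 5248 = -5088$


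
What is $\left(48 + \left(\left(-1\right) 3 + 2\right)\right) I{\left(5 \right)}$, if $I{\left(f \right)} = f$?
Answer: $235$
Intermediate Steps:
$\left(48 + \left(\left(-1\right) 3 + 2\right)\right) I{\left(5 \right)} = \left(48 + \left(\left(-1\right) 3 + 2\right)\right) 5 = \left(48 + \left(-3 + 2\right)\right) 5 = \left(48 - 1\right) 5 = 47 \cdot 5 = 235$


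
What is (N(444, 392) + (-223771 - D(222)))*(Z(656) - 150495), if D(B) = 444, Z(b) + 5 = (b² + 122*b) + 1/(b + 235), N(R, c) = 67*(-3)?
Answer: -71957282369824/891 ≈ -8.0760e+10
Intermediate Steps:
N(R, c) = -201
Z(b) = -5 + b² + 1/(235 + b) + 122*b (Z(b) = -5 + ((b² + 122*b) + 1/(b + 235)) = -5 + ((b² + 122*b) + 1/(235 + b)) = -5 + (b² + 1/(235 + b) + 122*b) = -5 + b² + 1/(235 + b) + 122*b)
(N(444, 392) + (-223771 - D(222)))*(Z(656) - 150495) = (-201 + (-223771 - 1*444))*((-1174 + 656³ + 357*656² + 28665*656)/(235 + 656) - 150495) = (-201 + (-223771 - 444))*((-1174 + 282300416 + 357*430336 + 18804240)/891 - 150495) = (-201 - 224215)*((-1174 + 282300416 + 153629952 + 18804240)/891 - 150495) = -224416*((1/891)*454733434 - 150495) = -224416*(454733434/891 - 150495) = -224416*320642389/891 = -71957282369824/891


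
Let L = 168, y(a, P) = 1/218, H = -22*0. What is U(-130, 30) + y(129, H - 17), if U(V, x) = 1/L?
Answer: 193/18312 ≈ 0.010540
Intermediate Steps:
H = 0
y(a, P) = 1/218
U(V, x) = 1/168
U(-130, 30) + y(129, H - 17) = 1/168 + 1/218 = 193/18312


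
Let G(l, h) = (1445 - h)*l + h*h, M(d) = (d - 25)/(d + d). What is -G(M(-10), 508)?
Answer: -1038815/4 ≈ -2.5970e+5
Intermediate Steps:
M(d) = (-25 + d)/(2*d) (M(d) = (-25 + d)/((2*d)) = (-25 + d)*(1/(2*d)) = (-25 + d)/(2*d))
G(l, h) = h² + l*(1445 - h) (G(l, h) = l*(1445 - h) + h² = h² + l*(1445 - h))
-G(M(-10), 508) = -(508² + 1445*((½)*(-25 - 10)/(-10)) - 1*508*(½)*(-25 - 10)/(-10)) = -(258064 + 1445*((½)*(-⅒)*(-35)) - 1*508*(½)*(-⅒)*(-35)) = -(258064 + 1445*(7/4) - 1*508*7/4) = -(258064 + 10115/4 - 889) = -1*1038815/4 = -1038815/4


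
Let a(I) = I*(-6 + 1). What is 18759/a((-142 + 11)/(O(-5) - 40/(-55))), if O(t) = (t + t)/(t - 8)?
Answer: 308802/7205 ≈ 42.859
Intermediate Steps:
O(t) = 2*t/(-8 + t) (O(t) = (2*t)/(-8 + t) = 2*t/(-8 + t))
a(I) = -5*I (a(I) = I*(-5) = -5*I)
18759/a((-142 + 11)/(O(-5) - 40/(-55))) = 18759/((-5*(-142 + 11)/(2*(-5)/(-8 - 5) - 40/(-55)))) = 18759/((-(-655)/(2*(-5)/(-13) - 40*(-1/55)))) = 18759/((-(-655)/(2*(-5)*(-1/13) + 8/11))) = 18759/((-(-655)/(10/13 + 8/11))) = 18759/((-(-655)/214/143)) = 18759/((-(-655)*143/214)) = 18759/((-5*(-18733/214))) = 18759/(93665/214) = 18759*(214/93665) = 308802/7205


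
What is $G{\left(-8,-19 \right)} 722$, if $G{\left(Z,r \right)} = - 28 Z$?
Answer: $161728$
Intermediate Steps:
$G{\left(-8,-19 \right)} 722 = \left(-28\right) \left(-8\right) 722 = 224 \cdot 722 = 161728$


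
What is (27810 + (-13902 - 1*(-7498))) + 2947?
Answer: 24353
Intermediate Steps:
(27810 + (-13902 - 1*(-7498))) + 2947 = (27810 + (-13902 + 7498)) + 2947 = (27810 - 6404) + 2947 = 21406 + 2947 = 24353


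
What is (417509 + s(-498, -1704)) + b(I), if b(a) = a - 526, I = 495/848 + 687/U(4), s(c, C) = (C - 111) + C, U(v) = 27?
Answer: 3155755895/7632 ≈ 4.1349e+5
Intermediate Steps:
s(c, C) = -111 + 2*C (s(c, C) = (-111 + C) + C = -111 + 2*C)
I = 198647/7632 (I = 495/848 + 687/27 = 495*(1/848) + 687*(1/27) = 495/848 + 229/9 = 198647/7632 ≈ 26.028)
b(a) = -526 + a
(417509 + s(-498, -1704)) + b(I) = (417509 + (-111 + 2*(-1704))) + (-526 + 198647/7632) = (417509 + (-111 - 3408)) - 3815785/7632 = (417509 - 3519) - 3815785/7632 = 413990 - 3815785/7632 = 3155755895/7632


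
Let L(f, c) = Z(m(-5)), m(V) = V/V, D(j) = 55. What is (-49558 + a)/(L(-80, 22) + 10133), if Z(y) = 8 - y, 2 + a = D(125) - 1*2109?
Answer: -25807/5070 ≈ -5.0901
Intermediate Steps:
a = -2056 (a = -2 + (55 - 1*2109) = -2 + (55 - 2109) = -2 - 2054 = -2056)
m(V) = 1
L(f, c) = 7 (L(f, c) = 8 - 1*1 = 8 - 1 = 7)
(-49558 + a)/(L(-80, 22) + 10133) = (-49558 - 2056)/(7 + 10133) = -51614/10140 = -51614*1/10140 = -25807/5070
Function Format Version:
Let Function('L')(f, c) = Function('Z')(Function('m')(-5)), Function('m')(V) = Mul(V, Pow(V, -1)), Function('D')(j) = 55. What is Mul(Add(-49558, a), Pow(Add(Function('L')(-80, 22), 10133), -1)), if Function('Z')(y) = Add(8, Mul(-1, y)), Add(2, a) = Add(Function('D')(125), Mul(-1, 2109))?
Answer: Rational(-25807, 5070) ≈ -5.0901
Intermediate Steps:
a = -2056 (a = Add(-2, Add(55, Mul(-1, 2109))) = Add(-2, Add(55, -2109)) = Add(-2, -2054) = -2056)
Function('m')(V) = 1
Function('L')(f, c) = 7 (Function('L')(f, c) = Add(8, Mul(-1, 1)) = Add(8, -1) = 7)
Mul(Add(-49558, a), Pow(Add(Function('L')(-80, 22), 10133), -1)) = Mul(Add(-49558, -2056), Pow(Add(7, 10133), -1)) = Mul(-51614, Pow(10140, -1)) = Mul(-51614, Rational(1, 10140)) = Rational(-25807, 5070)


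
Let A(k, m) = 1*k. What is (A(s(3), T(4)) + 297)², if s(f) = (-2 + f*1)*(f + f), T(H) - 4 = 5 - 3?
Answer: 91809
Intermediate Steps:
T(H) = 6 (T(H) = 4 + (5 - 3) = 4 + 2 = 6)
s(f) = 2*f*(-2 + f) (s(f) = (-2 + f)*(2*f) = 2*f*(-2 + f))
A(k, m) = k
(A(s(3), T(4)) + 297)² = (2*3*(-2 + 3) + 297)² = (2*3*1 + 297)² = (6 + 297)² = 303² = 91809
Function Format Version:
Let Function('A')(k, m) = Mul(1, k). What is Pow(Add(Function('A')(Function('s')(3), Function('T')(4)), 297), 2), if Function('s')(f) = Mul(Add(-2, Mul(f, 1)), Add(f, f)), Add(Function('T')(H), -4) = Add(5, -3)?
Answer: 91809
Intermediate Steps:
Function('T')(H) = 6 (Function('T')(H) = Add(4, Add(5, -3)) = Add(4, 2) = 6)
Function('s')(f) = Mul(2, f, Add(-2, f)) (Function('s')(f) = Mul(Add(-2, f), Mul(2, f)) = Mul(2, f, Add(-2, f)))
Function('A')(k, m) = k
Pow(Add(Function('A')(Function('s')(3), Function('T')(4)), 297), 2) = Pow(Add(Mul(2, 3, Add(-2, 3)), 297), 2) = Pow(Add(Mul(2, 3, 1), 297), 2) = Pow(Add(6, 297), 2) = Pow(303, 2) = 91809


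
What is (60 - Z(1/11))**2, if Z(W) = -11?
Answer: 5041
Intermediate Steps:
(60 - Z(1/11))**2 = (60 - 1*(-11))**2 = (60 + 11)**2 = 71**2 = 5041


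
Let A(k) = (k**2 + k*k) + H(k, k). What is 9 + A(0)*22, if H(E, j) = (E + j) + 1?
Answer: 31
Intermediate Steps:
H(E, j) = 1 + E + j
A(k) = 1 + 2*k + 2*k**2 (A(k) = (k**2 + k*k) + (1 + k + k) = (k**2 + k**2) + (1 + 2*k) = 2*k**2 + (1 + 2*k) = 1 + 2*k + 2*k**2)
9 + A(0)*22 = 9 + (1 + 2*0 + 2*0**2)*22 = 9 + (1 + 0 + 2*0)*22 = 9 + (1 + 0 + 0)*22 = 9 + 1*22 = 9 + 22 = 31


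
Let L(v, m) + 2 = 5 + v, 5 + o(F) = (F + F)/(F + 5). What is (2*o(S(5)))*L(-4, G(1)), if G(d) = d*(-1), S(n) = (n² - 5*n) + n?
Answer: 8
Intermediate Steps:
S(n) = n² - 4*n
o(F) = -5 + 2*F/(5 + F) (o(F) = -5 + (F + F)/(F + 5) = -5 + (2*F)/(5 + F) = -5 + 2*F/(5 + F))
G(d) = -d
L(v, m) = 3 + v (L(v, m) = -2 + (5 + v) = 3 + v)
(2*o(S(5)))*L(-4, G(1)) = (2*((-25 - 15*(-4 + 5))/(5 + 5*(-4 + 5))))*(3 - 4) = (2*((-25 - 15)/(5 + 5*1)))*(-1) = (2*((-25 - 3*5)/(5 + 5)))*(-1) = (2*((-25 - 15)/10))*(-1) = (2*((⅒)*(-40)))*(-1) = (2*(-4))*(-1) = -8*(-1) = 8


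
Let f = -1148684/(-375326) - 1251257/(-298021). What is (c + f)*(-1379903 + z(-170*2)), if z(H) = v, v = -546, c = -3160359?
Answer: 34856459351486664429288/7989644989 ≈ 4.3627e+12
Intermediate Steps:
z(H) = -546
f = 405980619573/55927514923 (f = -1148684*(-1/375326) - 1251257*(-1/298021) = 574342/187663 + 1251257/298021 = 405980619573/55927514923 ≈ 7.2590)
(c + f)*(-1379903 + z(-170*2)) = (-3160359 + 405980619573/55927514923)*(-1379903 - 546) = -176750619153917784/55927514923*(-1380449) = 34856459351486664429288/7989644989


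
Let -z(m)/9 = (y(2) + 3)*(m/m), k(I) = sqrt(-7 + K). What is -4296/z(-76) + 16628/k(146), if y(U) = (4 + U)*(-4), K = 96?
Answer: -1432/63 + 16628*sqrt(89)/89 ≈ 1739.8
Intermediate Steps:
y(U) = -16 - 4*U
k(I) = sqrt(89) (k(I) = sqrt(-7 + 96) = sqrt(89))
z(m) = 189 (z(m) = -9*((-16 - 4*2) + 3)*m/m = -9*((-16 - 8) + 3) = -9*(-24 + 3) = -(-189) = -9*(-21) = 189)
-4296/z(-76) + 16628/k(146) = -4296/189 + 16628/(sqrt(89)) = -4296*1/189 + 16628*(sqrt(89)/89) = -1432/63 + 16628*sqrt(89)/89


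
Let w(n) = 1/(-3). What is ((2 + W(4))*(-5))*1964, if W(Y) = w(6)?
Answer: -49100/3 ≈ -16367.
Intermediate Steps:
w(n) = -⅓
W(Y) = -⅓
((2 + W(4))*(-5))*1964 = ((2 - ⅓)*(-5))*1964 = ((5/3)*(-5))*1964 = -25/3*1964 = -49100/3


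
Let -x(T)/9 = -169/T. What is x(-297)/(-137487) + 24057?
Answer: 109148317216/4537071 ≈ 24057.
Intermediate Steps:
x(T) = 1521/T (x(T) = -(-1521)/T = 1521/T)
x(-297)/(-137487) + 24057 = (1521/(-297))/(-137487) + 24057 = (1521*(-1/297))*(-1/137487) + 24057 = -169/33*(-1/137487) + 24057 = 169/4537071 + 24057 = 109148317216/4537071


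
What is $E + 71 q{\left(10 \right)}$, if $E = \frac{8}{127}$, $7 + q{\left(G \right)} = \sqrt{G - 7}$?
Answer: $- \frac{63111}{127} + 71 \sqrt{3} \approx -373.96$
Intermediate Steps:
$q{\left(G \right)} = -7 + \sqrt{-7 + G}$ ($q{\left(G \right)} = -7 + \sqrt{G - 7} = -7 + \sqrt{-7 + G}$)
$E = \frac{8}{127}$ ($E = 8 \cdot \frac{1}{127} = \frac{8}{127} \approx 0.062992$)
$E + 71 q{\left(10 \right)} = \frac{8}{127} + 71 \left(-7 + \sqrt{-7 + 10}\right) = \frac{8}{127} + 71 \left(-7 + \sqrt{3}\right) = \frac{8}{127} - \left(497 - 71 \sqrt{3}\right) = - \frac{63111}{127} + 71 \sqrt{3}$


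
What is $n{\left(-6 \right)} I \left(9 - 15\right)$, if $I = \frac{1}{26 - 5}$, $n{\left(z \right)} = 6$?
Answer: $- \frac{12}{7} \approx -1.7143$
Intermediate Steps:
$I = \frac{1}{21} \approx 0.047619$
$n{\left(-6 \right)} I \left(9 - 15\right) = 6 \cdot \frac{1}{21} \left(9 - 15\right) = \frac{2 \left(9 - 15\right)}{7} = \frac{2}{7} \left(-6\right) = - \frac{12}{7}$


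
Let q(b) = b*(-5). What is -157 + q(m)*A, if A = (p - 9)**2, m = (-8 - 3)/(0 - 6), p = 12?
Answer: -479/2 ≈ -239.50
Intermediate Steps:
m = 11/6 (m = -11/(-6) = -11*(-1/6) = 11/6 ≈ 1.8333)
q(b) = -5*b
A = 9 (A = (12 - 9)**2 = 3**2 = 9)
-157 + q(m)*A = -157 - 5*11/6*9 = -157 - 55/6*9 = -157 - 165/2 = -479/2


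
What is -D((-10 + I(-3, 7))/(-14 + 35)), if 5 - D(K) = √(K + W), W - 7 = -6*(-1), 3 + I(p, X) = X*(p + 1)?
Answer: -5 + √574/7 ≈ -1.5774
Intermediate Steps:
I(p, X) = -3 + X*(1 + p) (I(p, X) = -3 + X*(p + 1) = -3 + X*(1 + p))
W = 13 (W = 7 - 6*(-1) = 7 + 6 = 13)
D(K) = 5 - √(13 + K) (D(K) = 5 - √(K + 13) = 5 - √(13 + K))
-D((-10 + I(-3, 7))/(-14 + 35)) = -(5 - √(13 + (-10 + (-3 + 7 + 7*(-3)))/(-14 + 35))) = -(5 - √(13 + (-10 + (-3 + 7 - 21))/21)) = -(5 - √(13 + (-10 - 17)*(1/21))) = -(5 - √(13 - 27*1/21)) = -(5 - √(13 - 9/7)) = -(5 - √(82/7)) = -(5 - √574/7) = -5 + √574/7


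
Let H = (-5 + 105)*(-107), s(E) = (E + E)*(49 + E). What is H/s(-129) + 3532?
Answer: 3644489/1032 ≈ 3531.5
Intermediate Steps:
s(E) = 2*E*(49 + E) (s(E) = (2*E)*(49 + E) = 2*E*(49 + E))
H = -10700 (H = 100*(-107) = -10700)
H/s(-129) + 3532 = -10700*(-1/(258*(49 - 129))) + 3532 = -10700/(2*(-129)*(-80)) + 3532 = -10700/20640 + 3532 = -10700*1/20640 + 3532 = -535/1032 + 3532 = 3644489/1032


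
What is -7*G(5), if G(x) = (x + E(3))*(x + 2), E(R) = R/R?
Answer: -294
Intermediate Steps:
E(R) = 1
G(x) = (1 + x)*(2 + x) (G(x) = (x + 1)*(x + 2) = (1 + x)*(2 + x))
-7*G(5) = -7*(2 + 5² + 3*5) = -7*(2 + 25 + 15) = -7*42 = -294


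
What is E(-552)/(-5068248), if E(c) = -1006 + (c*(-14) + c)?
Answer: -3085/2534124 ≈ -0.0012174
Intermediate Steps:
E(c) = -1006 - 13*c (E(c) = -1006 + (-14*c + c) = -1006 - 13*c)
E(-552)/(-5068248) = (-1006 - 13*(-552))/(-5068248) = (-1006 + 7176)*(-1/5068248) = 6170*(-1/5068248) = -3085/2534124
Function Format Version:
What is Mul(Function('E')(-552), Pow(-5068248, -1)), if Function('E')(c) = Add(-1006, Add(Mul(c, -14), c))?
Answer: Rational(-3085, 2534124) ≈ -0.0012174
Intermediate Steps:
Function('E')(c) = Add(-1006, Mul(-13, c)) (Function('E')(c) = Add(-1006, Add(Mul(-14, c), c)) = Add(-1006, Mul(-13, c)))
Mul(Function('E')(-552), Pow(-5068248, -1)) = Mul(Add(-1006, Mul(-13, -552)), Pow(-5068248, -1)) = Mul(Add(-1006, 7176), Rational(-1, 5068248)) = Mul(6170, Rational(-1, 5068248)) = Rational(-3085, 2534124)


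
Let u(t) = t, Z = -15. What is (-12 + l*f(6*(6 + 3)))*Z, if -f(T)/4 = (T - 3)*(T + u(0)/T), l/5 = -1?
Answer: -826020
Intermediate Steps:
l = -5 (l = 5*(-1) = -5)
f(T) = -4*T*(-3 + T) (f(T) = -4*(T - 3)*(T + 0/T) = -4*(-3 + T)*(T + 0) = -4*(-3 + T)*T = -4*T*(-3 + T))
(-12 + l*f(6*(6 + 3)))*Z = (-12 - 20*6*(6 + 3)*(3 - 6*(6 + 3)))*(-15) = (-12 - 20*6*9*(3 - 6*9))*(-15) = (-12 - 20*54*(3 - 1*54))*(-15) = (-12 - 20*54*(3 - 54))*(-15) = (-12 - 20*54*(-51))*(-15) = (-12 - 5*(-11016))*(-15) = (-12 + 55080)*(-15) = 55068*(-15) = -826020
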